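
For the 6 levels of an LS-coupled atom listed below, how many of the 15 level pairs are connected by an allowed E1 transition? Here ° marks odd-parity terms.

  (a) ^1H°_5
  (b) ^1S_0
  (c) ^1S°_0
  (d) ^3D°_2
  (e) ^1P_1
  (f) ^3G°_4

1

(a)–(b): forbidden (ΔL, ΔJ).
(a)–(c): forbidden (parity, ΔL, ΔJ).
(a)–(d): forbidden (parity, ΔS, ΔL, ΔJ).
(a)–(e): forbidden (ΔL, ΔJ).
(a)–(f): forbidden (parity, ΔS).
(b)–(c): forbidden (ΔL, ΔJ).
(b)–(d): forbidden (ΔS, ΔL, ΔJ).
(b)–(e): forbidden (parity).
(b)–(f): forbidden (ΔS, ΔL, ΔJ).
(c)–(d): forbidden (parity, ΔS, ΔL, ΔJ).
(c)–(e): allowed.
(c)–(f): forbidden (parity, ΔS, ΔL, ΔJ).
(d)–(e): forbidden (ΔS).
(d)–(f): forbidden (parity, ΔL, ΔJ).
(e)–(f): forbidden (ΔS, ΔL, ΔJ).
Allowed pairs: 1 of 15.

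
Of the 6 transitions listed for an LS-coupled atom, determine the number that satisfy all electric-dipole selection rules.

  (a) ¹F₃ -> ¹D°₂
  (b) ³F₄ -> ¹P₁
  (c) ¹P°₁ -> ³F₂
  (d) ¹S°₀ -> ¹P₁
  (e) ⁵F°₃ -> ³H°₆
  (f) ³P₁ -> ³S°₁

3

(a) allowed
(b) forbidden (parity, ΔS, ΔL, ΔJ fail)
(c) forbidden (ΔS, ΔL fail)
(d) allowed
(e) forbidden (parity, ΔS, ΔL, ΔJ fail)
(f) allowed
Total allowed: 3 of 6.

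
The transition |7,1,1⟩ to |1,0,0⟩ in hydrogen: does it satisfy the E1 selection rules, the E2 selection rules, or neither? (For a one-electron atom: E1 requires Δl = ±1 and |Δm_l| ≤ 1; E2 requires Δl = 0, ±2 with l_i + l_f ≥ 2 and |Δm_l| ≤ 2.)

E1

Δl = 0 − 1 = -1; l_i + l_f = 1.
Δm_l = -1.
E1 (Δl = ±1, |Δm_l| ≤ 1): satisfied.
E2 (Δl = 0,±2, l_i+l_f ≥ 2, |Δm_l| ≤ 2): not satisfied.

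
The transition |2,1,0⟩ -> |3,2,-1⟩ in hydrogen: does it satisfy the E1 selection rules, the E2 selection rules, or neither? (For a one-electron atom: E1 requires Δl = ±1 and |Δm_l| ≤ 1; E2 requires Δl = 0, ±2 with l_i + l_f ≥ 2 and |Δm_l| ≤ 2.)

E1

Δl = 2 − 1 = +1; l_i + l_f = 3.
Δm_l = -1.
E1 (Δl = ±1, |Δm_l| ≤ 1): satisfied.
E2 (Δl = 0,±2, l_i+l_f ≥ 2, |Δm_l| ≤ 2): not satisfied.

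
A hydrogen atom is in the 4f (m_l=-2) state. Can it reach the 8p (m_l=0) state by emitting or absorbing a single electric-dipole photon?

Initial l = 3, final l = 1, so Δl = -2. E1 requires Δl = ±1: fails.
m_l: -2 → 0 (Δm_l = +2). |Δm_l| ≤ 1 fails.
The transition is electric-dipole forbidden.

forbidden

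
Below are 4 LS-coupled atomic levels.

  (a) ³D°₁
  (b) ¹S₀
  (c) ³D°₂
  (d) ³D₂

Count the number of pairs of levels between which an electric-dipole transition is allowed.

(a)–(b): forbidden (ΔS, ΔL).
(a)–(c): forbidden (parity).
(a)–(d): allowed.
(b)–(c): forbidden (ΔS, ΔL, ΔJ).
(b)–(d): forbidden (parity, ΔS, ΔL, ΔJ).
(c)–(d): allowed.
Allowed pairs: 2 of 6.

2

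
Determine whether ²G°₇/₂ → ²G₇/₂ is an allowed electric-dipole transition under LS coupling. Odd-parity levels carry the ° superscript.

allowed

Reading off the term symbols: S 1/2→1/2, L 4→4, J 7/2→7/2, parity odd→even.
Parity must change: odd → even — ok.
ΔS = 0: S: 1/2 → 1/2 — ok.
ΔJ = 0, ±1 (not J=0↔0): J: 7/2 → 7/2, ΔJ = +0 — ok.
ΔL = 0, ±1 (not L=0↔0): L: 4 → 4, ΔL = +0 — ok.
All four E1 rules are satisfied.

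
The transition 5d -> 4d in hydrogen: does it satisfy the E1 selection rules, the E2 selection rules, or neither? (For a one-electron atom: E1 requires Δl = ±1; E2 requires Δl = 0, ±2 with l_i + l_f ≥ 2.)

E2

Δl = 2 − 2 = +0; l_i + l_f = 4.
E1 (Δl = ±1): not satisfied.
E2 (Δl = 0,±2, l_i+l_f ≥ 2): satisfied.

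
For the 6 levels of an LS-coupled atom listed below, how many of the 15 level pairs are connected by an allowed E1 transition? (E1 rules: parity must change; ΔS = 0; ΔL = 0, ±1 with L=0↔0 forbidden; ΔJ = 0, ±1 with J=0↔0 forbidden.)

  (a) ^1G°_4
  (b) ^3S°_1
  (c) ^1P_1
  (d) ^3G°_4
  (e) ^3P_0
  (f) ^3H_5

2

(a)–(b): forbidden (parity, ΔS, ΔL, ΔJ).
(a)–(c): forbidden (ΔL, ΔJ).
(a)–(d): forbidden (parity, ΔS).
(a)–(e): forbidden (ΔS, ΔL, ΔJ).
(a)–(f): forbidden (ΔS).
(b)–(c): forbidden (ΔS).
(b)–(d): forbidden (parity, ΔL, ΔJ).
(b)–(e): allowed.
(b)–(f): forbidden (ΔL, ΔJ).
(c)–(d): forbidden (ΔS, ΔL, ΔJ).
(c)–(e): forbidden (parity, ΔS).
(c)–(f): forbidden (parity, ΔS, ΔL, ΔJ).
(d)–(e): forbidden (ΔL, ΔJ).
(d)–(f): allowed.
(e)–(f): forbidden (parity, ΔL, ΔJ).
Allowed pairs: 2 of 15.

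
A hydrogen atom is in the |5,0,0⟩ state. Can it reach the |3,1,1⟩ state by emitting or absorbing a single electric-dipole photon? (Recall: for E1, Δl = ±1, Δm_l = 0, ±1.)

allowed

Δl = 1 − 0 = +1; the E1 rule Δl = ±1 is ok.
Δm_l = 1 − (0) = +1. E1 requires Δm_l = 0, ±1: ok.
All E1 selection rules are satisfied.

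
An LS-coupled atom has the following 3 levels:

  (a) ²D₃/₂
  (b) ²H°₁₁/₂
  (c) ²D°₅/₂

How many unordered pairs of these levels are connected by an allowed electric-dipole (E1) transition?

(a)–(b): forbidden (ΔL, ΔJ).
(a)–(c): allowed.
(b)–(c): forbidden (parity, ΔL, ΔJ).
Allowed pairs: 1 of 3.

1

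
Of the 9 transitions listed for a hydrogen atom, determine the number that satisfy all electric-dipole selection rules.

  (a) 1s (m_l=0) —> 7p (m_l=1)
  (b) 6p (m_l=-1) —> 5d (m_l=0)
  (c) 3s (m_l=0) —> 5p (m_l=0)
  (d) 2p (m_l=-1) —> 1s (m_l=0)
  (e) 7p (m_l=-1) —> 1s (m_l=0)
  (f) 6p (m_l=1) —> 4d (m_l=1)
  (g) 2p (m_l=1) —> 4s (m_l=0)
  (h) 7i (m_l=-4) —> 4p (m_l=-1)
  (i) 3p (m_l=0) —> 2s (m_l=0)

(a) allowed
(b) allowed
(c) allowed
(d) allowed
(e) allowed
(f) allowed
(g) allowed
(h) forbidden — Δl = -5 (E1 requires Δl = ±1); Δm_l = +3 (E1 requires Δm_l = 0, ±1)
(i) allowed
Total allowed: 8 of 9.

8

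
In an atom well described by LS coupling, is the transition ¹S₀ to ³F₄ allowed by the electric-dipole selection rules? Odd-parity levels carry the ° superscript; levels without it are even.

forbidden

Initial level: S=0, L=0, J=0, parity even. Final level: S=1, L=3, J=4, parity even.
Parity must change: even → even — fails.
ΔS = 0: S: 0 → 1 — fails.
ΔL = 0, ±1 (not L=0↔0): L: 0 → 3, ΔL = +3 — fails.
ΔJ = 0, ±1 (not J=0↔0): J: 0 → 4, ΔJ = +4 — fails.
Rule(s) violated: parity, ΔS, ΔL, ΔJ.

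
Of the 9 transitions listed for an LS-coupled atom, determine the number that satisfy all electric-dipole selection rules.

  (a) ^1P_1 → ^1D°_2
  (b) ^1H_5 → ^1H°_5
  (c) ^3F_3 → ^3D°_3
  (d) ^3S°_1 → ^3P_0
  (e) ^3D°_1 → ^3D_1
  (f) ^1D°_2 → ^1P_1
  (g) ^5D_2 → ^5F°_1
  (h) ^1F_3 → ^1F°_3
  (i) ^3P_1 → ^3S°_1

(a) allowed
(b) allowed
(c) allowed
(d) allowed
(e) allowed
(f) allowed
(g) allowed
(h) allowed
(i) allowed
Total allowed: 9 of 9.

9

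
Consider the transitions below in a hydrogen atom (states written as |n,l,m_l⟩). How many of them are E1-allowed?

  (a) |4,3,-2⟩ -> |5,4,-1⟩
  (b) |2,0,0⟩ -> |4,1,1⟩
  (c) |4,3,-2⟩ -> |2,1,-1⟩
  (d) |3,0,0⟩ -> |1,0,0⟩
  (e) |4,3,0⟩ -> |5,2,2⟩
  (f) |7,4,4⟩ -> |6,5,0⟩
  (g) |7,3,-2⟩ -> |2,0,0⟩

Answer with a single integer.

2

(a) allowed
(b) allowed
(c) forbidden — Δl = -2 (E1 requires Δl = ±1)
(d) forbidden — Δl = +0 (E1 requires Δl = ±1)
(e) forbidden — Δm_l = +2 (E1 requires Δm_l = 0, ±1)
(f) forbidden — Δm_l = -4 (E1 requires Δm_l = 0, ±1)
(g) forbidden — Δl = -3 (E1 requires Δl = ±1); Δm_l = +2 (E1 requires Δm_l = 0, ±1)
Total allowed: 2 of 7.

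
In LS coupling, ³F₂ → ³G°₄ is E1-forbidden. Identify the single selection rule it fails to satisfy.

Initial level: S=1, L=3, J=2, parity even. Final level: S=1, L=4, J=4, parity odd.
Parity must change: even → odd — passes.
ΔS = 0: S: 1 → 1 — passes.
ΔL = 0, ±1 (not L=0↔0): L: 3 → 4, ΔL = +1 — passes.
ΔJ = 0, ±1 (not J=0↔0): J: 2 → 4, ΔJ = +2 — fails.

the ΔJ = 0, ±1 rule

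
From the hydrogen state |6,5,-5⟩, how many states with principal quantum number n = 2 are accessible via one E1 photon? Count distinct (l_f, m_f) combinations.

0

E1 requires l_f ∈ {4, 6}, but neither lies in [0, 1], so no final state is reachable.
Total: 0.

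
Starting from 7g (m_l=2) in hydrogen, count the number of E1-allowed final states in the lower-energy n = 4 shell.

E1 requires Δl = ±1, so l_f ∈ {3, 5}; with 0 ≤ l_f ≤ n_f−1 = 3, the allowed l_f values are {3}.
For l_f = 3: m_f ∈ {m_i−1, m_i, m_i+1} ∩ [−3, 3] = {1, 2, 3} → 3 states.
Total: 3.

3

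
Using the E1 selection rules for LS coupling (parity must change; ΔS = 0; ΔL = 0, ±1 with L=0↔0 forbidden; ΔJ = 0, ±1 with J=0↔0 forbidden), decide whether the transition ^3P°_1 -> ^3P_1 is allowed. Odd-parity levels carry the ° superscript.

Parity must change: odd → even — passes.
ΔS = 0: S: 1 → 1 — passes.
ΔL = 0, ±1 (not L=0↔0): L: 1 → 1, ΔL = +0 — passes.
ΔJ = 0, ±1 (not J=0↔0): J: 1 → 1, ΔJ = +0 — passes.
All four E1 rules are satisfied.

allowed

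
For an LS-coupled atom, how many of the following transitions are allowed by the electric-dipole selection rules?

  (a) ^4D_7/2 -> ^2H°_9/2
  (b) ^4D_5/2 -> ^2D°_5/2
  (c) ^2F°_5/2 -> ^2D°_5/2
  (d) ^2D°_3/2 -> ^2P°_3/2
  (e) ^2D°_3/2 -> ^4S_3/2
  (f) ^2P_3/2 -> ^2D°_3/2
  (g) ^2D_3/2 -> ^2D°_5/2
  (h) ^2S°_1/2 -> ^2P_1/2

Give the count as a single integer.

3

(a) forbidden (ΔS, ΔL fail)
(b) forbidden (ΔS fails)
(c) forbidden (parity fails)
(d) forbidden (parity fails)
(e) forbidden (ΔS, ΔL fail)
(f) allowed
(g) allowed
(h) allowed
Total allowed: 3 of 8.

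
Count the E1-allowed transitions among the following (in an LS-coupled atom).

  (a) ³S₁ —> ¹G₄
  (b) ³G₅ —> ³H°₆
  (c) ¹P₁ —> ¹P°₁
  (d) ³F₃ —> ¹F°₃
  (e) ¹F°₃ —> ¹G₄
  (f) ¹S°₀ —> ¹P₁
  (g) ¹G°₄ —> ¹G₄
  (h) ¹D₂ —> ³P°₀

(a) forbidden (parity, ΔS, ΔL, ΔJ fail)
(b) allowed
(c) allowed
(d) forbidden (ΔS fails)
(e) allowed
(f) allowed
(g) allowed
(h) forbidden (ΔS, ΔJ fail)
Total allowed: 5 of 8.

5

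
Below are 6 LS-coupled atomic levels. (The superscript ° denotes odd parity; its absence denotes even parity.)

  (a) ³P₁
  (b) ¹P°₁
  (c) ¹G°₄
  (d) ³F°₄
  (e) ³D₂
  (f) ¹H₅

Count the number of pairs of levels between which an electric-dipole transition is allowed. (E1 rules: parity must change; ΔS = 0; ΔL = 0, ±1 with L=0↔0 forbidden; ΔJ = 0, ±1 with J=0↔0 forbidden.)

1

(a)–(b): forbidden (ΔS).
(a)–(c): forbidden (ΔS, ΔL, ΔJ).
(a)–(d): forbidden (ΔL, ΔJ).
(a)–(e): forbidden (parity).
(a)–(f): forbidden (parity, ΔS, ΔL, ΔJ).
(b)–(c): forbidden (parity, ΔL, ΔJ).
(b)–(d): forbidden (parity, ΔS, ΔL, ΔJ).
(b)–(e): forbidden (ΔS).
(b)–(f): forbidden (ΔL, ΔJ).
(c)–(d): forbidden (parity, ΔS).
(c)–(e): forbidden (ΔS, ΔL, ΔJ).
(c)–(f): allowed.
(d)–(e): forbidden (ΔJ).
(d)–(f): forbidden (ΔS, ΔL).
(e)–(f): forbidden (parity, ΔS, ΔL, ΔJ).
Allowed pairs: 1 of 15.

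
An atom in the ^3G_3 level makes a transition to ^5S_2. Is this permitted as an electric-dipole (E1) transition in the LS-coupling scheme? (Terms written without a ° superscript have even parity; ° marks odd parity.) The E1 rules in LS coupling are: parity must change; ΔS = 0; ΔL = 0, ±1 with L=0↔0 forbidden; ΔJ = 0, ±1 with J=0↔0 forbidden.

forbidden

Reading off the term symbols: S 1→2, L 4→0, J 3→2, parity even→even.
Parity must change: even → even — ✗.
ΔS = 0: S: 1 → 2 — ✗.
ΔL = 0, ±1 (not L=0↔0): L: 4 → 0, ΔL = -4 — ✗.
ΔJ = 0, ±1 (not J=0↔0): J: 3 → 2, ΔJ = -1 — ✓.
Rule(s) violated: parity, ΔS, ΔL.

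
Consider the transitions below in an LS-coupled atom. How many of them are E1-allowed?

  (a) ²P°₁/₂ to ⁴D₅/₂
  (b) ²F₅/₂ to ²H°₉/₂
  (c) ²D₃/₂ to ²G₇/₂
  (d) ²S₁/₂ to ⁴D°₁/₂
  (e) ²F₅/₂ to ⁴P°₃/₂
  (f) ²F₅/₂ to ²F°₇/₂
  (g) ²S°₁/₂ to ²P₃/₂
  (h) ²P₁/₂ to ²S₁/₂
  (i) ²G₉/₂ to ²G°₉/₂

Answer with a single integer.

(a) forbidden (ΔS, ΔJ fail)
(b) forbidden (ΔL, ΔJ fail)
(c) forbidden (parity, ΔL, ΔJ fail)
(d) forbidden (ΔS, ΔL fail)
(e) forbidden (ΔS, ΔL fail)
(f) allowed
(g) allowed
(h) forbidden (parity fails)
(i) allowed
Total allowed: 3 of 9.

3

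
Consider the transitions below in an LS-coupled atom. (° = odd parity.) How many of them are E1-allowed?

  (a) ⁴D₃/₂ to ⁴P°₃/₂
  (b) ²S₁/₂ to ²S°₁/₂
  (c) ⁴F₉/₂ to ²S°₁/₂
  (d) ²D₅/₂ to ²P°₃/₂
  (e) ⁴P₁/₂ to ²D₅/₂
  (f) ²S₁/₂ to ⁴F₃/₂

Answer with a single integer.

2

(a) allowed
(b) forbidden (ΔL fails)
(c) forbidden (ΔS, ΔL, ΔJ fail)
(d) allowed
(e) forbidden (parity, ΔS, ΔJ fail)
(f) forbidden (parity, ΔS, ΔL fail)
Total allowed: 2 of 6.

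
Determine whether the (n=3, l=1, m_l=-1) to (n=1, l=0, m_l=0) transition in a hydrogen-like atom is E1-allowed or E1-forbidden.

allowed

Δl = 0 − 1 = -1; the E1 rule Δl = ±1 is satisfied.
m_l: -1 → 0 (Δm_l = +1). |Δm_l| ≤ 1 satisfied.
All E1 selection rules are satisfied.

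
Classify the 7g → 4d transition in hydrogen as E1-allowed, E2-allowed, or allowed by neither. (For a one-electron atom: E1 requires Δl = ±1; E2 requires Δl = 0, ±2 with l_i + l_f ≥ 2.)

E2

Δl = 2 − 4 = -2; l_i + l_f = 6.
E1 (Δl = ±1): not satisfied.
E2 (Δl = 0,±2, l_i+l_f ≥ 2): satisfied.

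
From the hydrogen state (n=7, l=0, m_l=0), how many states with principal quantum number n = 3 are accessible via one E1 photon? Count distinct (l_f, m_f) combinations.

3

E1 requires Δl = ±1, so l_f ∈ {-1, 1}; with 0 ≤ l_f ≤ n_f−1 = 2, the allowed l_f values are {1}.
For l_f = 1: m_f ∈ {m_i−1, m_i, m_i+1} ∩ [−1, 1] = {-1, 0, 1} → 3 states.
Total: 3.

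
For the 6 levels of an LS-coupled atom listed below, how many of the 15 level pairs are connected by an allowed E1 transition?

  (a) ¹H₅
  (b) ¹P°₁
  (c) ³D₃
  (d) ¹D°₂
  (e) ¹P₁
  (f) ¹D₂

(a)–(b): forbidden (ΔL, ΔJ).
(a)–(c): forbidden (parity, ΔS, ΔL, ΔJ).
(a)–(d): forbidden (ΔL, ΔJ).
(a)–(e): forbidden (parity, ΔL, ΔJ).
(a)–(f): forbidden (parity, ΔL, ΔJ).
(b)–(c): forbidden (ΔS, ΔJ).
(b)–(d): forbidden (parity).
(b)–(e): allowed.
(b)–(f): allowed.
(c)–(d): forbidden (ΔS).
(c)–(e): forbidden (parity, ΔS, ΔJ).
(c)–(f): forbidden (parity, ΔS).
(d)–(e): allowed.
(d)–(f): allowed.
(e)–(f): forbidden (parity).
Allowed pairs: 4 of 15.

4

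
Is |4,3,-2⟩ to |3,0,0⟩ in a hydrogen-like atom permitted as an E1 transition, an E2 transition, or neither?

neither

Δl = 0 − 3 = -3; l_i + l_f = 3.
Δm_l = +2.
E1 (Δl = ±1, |Δm_l| ≤ 1): not satisfied.
E2 (Δl = 0,±2, l_i+l_f ≥ 2, |Δm_l| ≤ 2): not satisfied.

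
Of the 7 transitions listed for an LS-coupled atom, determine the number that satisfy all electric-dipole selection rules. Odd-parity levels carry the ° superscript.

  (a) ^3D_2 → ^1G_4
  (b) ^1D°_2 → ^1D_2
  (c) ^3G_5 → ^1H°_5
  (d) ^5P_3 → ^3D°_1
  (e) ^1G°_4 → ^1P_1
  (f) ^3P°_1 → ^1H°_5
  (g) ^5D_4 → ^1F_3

1

(a) forbidden (parity, ΔS, ΔL, ΔJ fail)
(b) allowed
(c) forbidden (ΔS fails)
(d) forbidden (ΔS, ΔJ fail)
(e) forbidden (ΔL, ΔJ fail)
(f) forbidden (parity, ΔS, ΔL, ΔJ fail)
(g) forbidden (parity, ΔS fail)
Total allowed: 1 of 7.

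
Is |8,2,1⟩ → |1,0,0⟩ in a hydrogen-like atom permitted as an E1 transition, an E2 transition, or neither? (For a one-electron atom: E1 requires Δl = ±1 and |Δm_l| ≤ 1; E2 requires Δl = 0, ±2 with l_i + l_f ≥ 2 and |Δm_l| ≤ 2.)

Δl = 0 − 2 = -2; l_i + l_f = 2.
Δm_l = -1.
E1 (Δl = ±1, |Δm_l| ≤ 1): not satisfied.
E2 (Δl = 0,±2, l_i+l_f ≥ 2, |Δm_l| ≤ 2): satisfied.

E2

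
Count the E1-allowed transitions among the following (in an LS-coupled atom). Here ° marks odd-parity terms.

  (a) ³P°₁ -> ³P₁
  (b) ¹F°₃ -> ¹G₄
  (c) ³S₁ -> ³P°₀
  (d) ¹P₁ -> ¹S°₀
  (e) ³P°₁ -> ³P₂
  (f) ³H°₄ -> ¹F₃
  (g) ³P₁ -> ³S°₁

(a) allowed
(b) allowed
(c) allowed
(d) allowed
(e) allowed
(f) forbidden (ΔS, ΔL fail)
(g) allowed
Total allowed: 6 of 7.

6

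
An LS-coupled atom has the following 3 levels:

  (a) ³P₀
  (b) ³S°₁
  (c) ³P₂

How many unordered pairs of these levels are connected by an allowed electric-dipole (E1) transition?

2

(a)–(b): allowed.
(a)–(c): forbidden (parity, ΔJ).
(b)–(c): allowed.
Allowed pairs: 2 of 3.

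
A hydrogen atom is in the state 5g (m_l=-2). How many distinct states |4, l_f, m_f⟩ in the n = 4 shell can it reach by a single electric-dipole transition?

E1 requires Δl = ±1, so l_f ∈ {3, 5}; with 0 ≤ l_f ≤ n_f−1 = 3, the allowed l_f values are {3}.
For l_f = 3: m_f ∈ {m_i−1, m_i, m_i+1} ∩ [−3, 3] = {-3, -2, -1} → 3 states.
Total: 3.

3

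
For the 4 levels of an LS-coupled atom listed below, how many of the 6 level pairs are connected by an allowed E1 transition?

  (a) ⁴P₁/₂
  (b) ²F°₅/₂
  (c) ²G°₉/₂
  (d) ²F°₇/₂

(a)–(b): forbidden (ΔS, ΔL, ΔJ).
(a)–(c): forbidden (ΔS, ΔL, ΔJ).
(a)–(d): forbidden (ΔS, ΔL, ΔJ).
(b)–(c): forbidden (parity, ΔJ).
(b)–(d): forbidden (parity).
(c)–(d): forbidden (parity).
Allowed pairs: 0 of 6.

0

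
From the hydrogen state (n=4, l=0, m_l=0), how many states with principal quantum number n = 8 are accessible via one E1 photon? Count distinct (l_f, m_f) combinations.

E1 requires Δl = ±1, so l_f ∈ {-1, 1}; with 0 ≤ l_f ≤ n_f−1 = 7, the allowed l_f values are {1}.
For l_f = 1: m_f ∈ {m_i−1, m_i, m_i+1} ∩ [−1, 1] = {-1, 0, 1} → 3 states.
Total: 3.

3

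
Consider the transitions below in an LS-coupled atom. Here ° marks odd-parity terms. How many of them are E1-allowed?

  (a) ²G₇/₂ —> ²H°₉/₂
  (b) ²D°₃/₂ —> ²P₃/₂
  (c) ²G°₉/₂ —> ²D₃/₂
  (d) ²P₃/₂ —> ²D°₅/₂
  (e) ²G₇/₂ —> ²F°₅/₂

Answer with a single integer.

(a) allowed
(b) allowed
(c) forbidden (ΔL, ΔJ fail)
(d) allowed
(e) allowed
Total allowed: 4 of 5.

4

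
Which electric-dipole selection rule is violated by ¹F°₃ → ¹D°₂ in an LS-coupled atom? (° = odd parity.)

parity

ΔS = 0: S: 0 → 0 — ✓.
ΔL = 0, ±1 (not L=0↔0): L: 3 → 2, ΔL = -1 — ✓.
ΔJ = 0, ±1 (not J=0↔0): J: 3 → 2, ΔJ = -1 — ✓.
Parity must change: odd → odd — ✗.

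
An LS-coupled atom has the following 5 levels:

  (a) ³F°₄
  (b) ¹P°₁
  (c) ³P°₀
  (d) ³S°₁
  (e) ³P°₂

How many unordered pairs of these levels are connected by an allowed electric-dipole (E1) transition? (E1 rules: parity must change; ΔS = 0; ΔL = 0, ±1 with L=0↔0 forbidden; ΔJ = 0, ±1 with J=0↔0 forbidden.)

0

(a)–(b): forbidden (parity, ΔS, ΔL, ΔJ).
(a)–(c): forbidden (parity, ΔL, ΔJ).
(a)–(d): forbidden (parity, ΔL, ΔJ).
(a)–(e): forbidden (parity, ΔL, ΔJ).
(b)–(c): forbidden (parity, ΔS).
(b)–(d): forbidden (parity, ΔS).
(b)–(e): forbidden (parity, ΔS).
(c)–(d): forbidden (parity).
(c)–(e): forbidden (parity, ΔJ).
(d)–(e): forbidden (parity).
Allowed pairs: 0 of 10.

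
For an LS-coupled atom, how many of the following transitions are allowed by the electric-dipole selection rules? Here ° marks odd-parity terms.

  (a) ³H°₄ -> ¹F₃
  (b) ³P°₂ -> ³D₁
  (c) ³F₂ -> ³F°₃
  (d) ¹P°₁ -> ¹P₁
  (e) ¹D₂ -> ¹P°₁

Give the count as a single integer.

4

(a) forbidden (ΔS, ΔL fail)
(b) allowed
(c) allowed
(d) allowed
(e) allowed
Total allowed: 4 of 5.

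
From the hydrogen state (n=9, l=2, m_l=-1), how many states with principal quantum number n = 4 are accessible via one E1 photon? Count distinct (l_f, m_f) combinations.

E1 requires Δl = ±1, so l_f ∈ {1, 3}; with 0 ≤ l_f ≤ n_f−1 = 3, the allowed l_f values are {1, 3}.
For l_f = 1: m_f ∈ {m_i−1, m_i, m_i+1} ∩ [−1, 1] = {-1, 0} → 2 states.
For l_f = 3: m_f ∈ {m_i−1, m_i, m_i+1} ∩ [−3, 3] = {-2, -1, 0} → 3 states.
Total: 5.

5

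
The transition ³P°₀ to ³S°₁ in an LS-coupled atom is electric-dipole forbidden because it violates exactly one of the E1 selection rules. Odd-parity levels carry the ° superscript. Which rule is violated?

Parity must change: odd → odd — violated.
ΔS = 0: S: 1 → 1 — satisfied.
ΔL = 0, ±1 (not L=0↔0): L: 1 → 0, ΔL = -1 — satisfied.
ΔJ = 0, ±1 (not J=0↔0): J: 0 → 1, ΔJ = +1 — satisfied.

parity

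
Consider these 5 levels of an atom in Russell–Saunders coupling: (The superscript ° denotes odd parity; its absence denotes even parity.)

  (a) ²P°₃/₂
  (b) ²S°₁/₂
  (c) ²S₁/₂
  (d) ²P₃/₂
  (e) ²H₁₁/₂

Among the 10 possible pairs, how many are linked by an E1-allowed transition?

(a)–(b): forbidden (parity).
(a)–(c): allowed.
(a)–(d): allowed.
(a)–(e): forbidden (ΔL, ΔJ).
(b)–(c): forbidden (ΔL).
(b)–(d): allowed.
(b)–(e): forbidden (ΔL, ΔJ).
(c)–(d): forbidden (parity).
(c)–(e): forbidden (parity, ΔL, ΔJ).
(d)–(e): forbidden (parity, ΔL, ΔJ).
Allowed pairs: 3 of 10.

3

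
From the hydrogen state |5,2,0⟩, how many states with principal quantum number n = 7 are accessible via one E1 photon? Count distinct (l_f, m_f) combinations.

6

E1 requires Δl = ±1, so l_f ∈ {1, 3}; with 0 ≤ l_f ≤ n_f−1 = 6, the allowed l_f values are {1, 3}.
For l_f = 1: m_f ∈ {m_i−1, m_i, m_i+1} ∩ [−1, 1] = {-1, 0, 1} → 3 states.
For l_f = 3: m_f ∈ {m_i−1, m_i, m_i+1} ∩ [−3, 3] = {-1, 0, 1} → 3 states.
Total: 6.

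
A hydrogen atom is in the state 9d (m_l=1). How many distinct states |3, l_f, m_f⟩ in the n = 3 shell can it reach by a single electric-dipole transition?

E1 requires Δl = ±1, so l_f ∈ {1, 3}; with 0 ≤ l_f ≤ n_f−1 = 2, the allowed l_f values are {1}.
For l_f = 1: m_f ∈ {m_i−1, m_i, m_i+1} ∩ [−1, 1] = {0, 1} → 2 states.
Total: 2.

2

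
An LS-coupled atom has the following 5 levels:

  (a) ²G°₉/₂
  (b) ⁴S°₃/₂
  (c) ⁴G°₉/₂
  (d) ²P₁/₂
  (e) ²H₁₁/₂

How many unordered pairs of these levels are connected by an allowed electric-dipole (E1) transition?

1

(a)–(b): forbidden (parity, ΔS, ΔL, ΔJ).
(a)–(c): forbidden (parity, ΔS).
(a)–(d): forbidden (ΔL, ΔJ).
(a)–(e): allowed.
(b)–(c): forbidden (parity, ΔL, ΔJ).
(b)–(d): forbidden (ΔS).
(b)–(e): forbidden (ΔS, ΔL, ΔJ).
(c)–(d): forbidden (ΔS, ΔL, ΔJ).
(c)–(e): forbidden (ΔS).
(d)–(e): forbidden (parity, ΔL, ΔJ).
Allowed pairs: 1 of 10.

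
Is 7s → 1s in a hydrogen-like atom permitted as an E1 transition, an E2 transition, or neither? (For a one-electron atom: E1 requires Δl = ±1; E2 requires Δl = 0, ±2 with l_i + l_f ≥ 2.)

neither

Δl = 0 − 0 = +0; l_i + l_f = 0.
E1 (Δl = ±1): not satisfied.
E2 (Δl = 0,±2, l_i+l_f ≥ 2): not satisfied.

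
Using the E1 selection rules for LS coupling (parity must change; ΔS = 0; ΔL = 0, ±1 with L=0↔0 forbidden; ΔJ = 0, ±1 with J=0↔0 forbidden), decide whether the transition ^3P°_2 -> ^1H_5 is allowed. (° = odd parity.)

forbidden

Reading off the term symbols: S 1→0, L 1→5, J 2→5, parity odd→even.
Parity must change: odd → even — ✓.
ΔS = 0: S: 1 → 0 — ✗.
ΔL = 0, ±1 (not L=0↔0): L: 1 → 5, ΔL = +4 — ✗.
ΔJ = 0, ±1 (not J=0↔0): J: 2 → 5, ΔJ = +3 — ✗.
Rule(s) violated: ΔS, ΔL, ΔJ.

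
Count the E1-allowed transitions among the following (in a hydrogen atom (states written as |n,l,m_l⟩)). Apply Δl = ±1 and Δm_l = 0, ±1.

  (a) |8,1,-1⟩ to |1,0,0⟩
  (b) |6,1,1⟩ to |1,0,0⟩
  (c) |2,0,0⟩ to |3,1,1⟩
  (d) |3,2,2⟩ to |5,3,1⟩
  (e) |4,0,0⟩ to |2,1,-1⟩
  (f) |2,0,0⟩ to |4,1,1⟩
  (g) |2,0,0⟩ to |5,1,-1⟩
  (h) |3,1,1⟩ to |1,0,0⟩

(a) allowed
(b) allowed
(c) allowed
(d) allowed
(e) allowed
(f) allowed
(g) allowed
(h) allowed
Total allowed: 8 of 8.

8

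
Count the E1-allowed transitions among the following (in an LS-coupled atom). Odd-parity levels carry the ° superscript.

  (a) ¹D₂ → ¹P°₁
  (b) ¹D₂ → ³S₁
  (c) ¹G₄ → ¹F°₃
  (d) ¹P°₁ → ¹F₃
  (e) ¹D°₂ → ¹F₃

3

(a) allowed
(b) forbidden (parity, ΔS, ΔL fail)
(c) allowed
(d) forbidden (ΔL, ΔJ fail)
(e) allowed
Total allowed: 3 of 5.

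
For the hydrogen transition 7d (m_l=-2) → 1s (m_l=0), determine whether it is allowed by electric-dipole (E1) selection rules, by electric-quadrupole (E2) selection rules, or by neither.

Δl = 0 − 2 = -2; l_i + l_f = 2.
Δm_l = +2.
E1 (Δl = ±1, |Δm_l| ≤ 1): not satisfied.
E2 (Δl = 0,±2, l_i+l_f ≥ 2, |Δm_l| ≤ 2): satisfied.

E2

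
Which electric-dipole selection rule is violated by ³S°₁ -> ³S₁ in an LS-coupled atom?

Parity must change: odd → even — ✓.
ΔS = 0: S: 1 → 1 — ✓.
ΔL = 0, ±1 (not L=0↔0): L: 0 → 0, ΔL = +0 — ✗.
ΔJ = 0, ±1 (not J=0↔0): J: 1 → 1, ΔJ = +0 — ✓.

the L=0 ↔ L=0 exclusion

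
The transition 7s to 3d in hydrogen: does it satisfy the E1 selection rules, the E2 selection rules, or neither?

Δl = 2 − 0 = +2; l_i + l_f = 2.
E1 (Δl = ±1): not satisfied.
E2 (Δl = 0,±2, l_i+l_f ≥ 2): satisfied.

E2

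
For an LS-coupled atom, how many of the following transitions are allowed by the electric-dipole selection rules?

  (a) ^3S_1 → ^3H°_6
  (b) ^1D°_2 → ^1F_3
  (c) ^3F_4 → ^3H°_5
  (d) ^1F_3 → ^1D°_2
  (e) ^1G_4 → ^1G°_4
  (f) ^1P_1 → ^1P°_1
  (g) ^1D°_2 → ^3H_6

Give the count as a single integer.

(a) forbidden (ΔL, ΔJ fail)
(b) allowed
(c) forbidden (ΔL fails)
(d) allowed
(e) allowed
(f) allowed
(g) forbidden (ΔS, ΔL, ΔJ fail)
Total allowed: 4 of 7.

4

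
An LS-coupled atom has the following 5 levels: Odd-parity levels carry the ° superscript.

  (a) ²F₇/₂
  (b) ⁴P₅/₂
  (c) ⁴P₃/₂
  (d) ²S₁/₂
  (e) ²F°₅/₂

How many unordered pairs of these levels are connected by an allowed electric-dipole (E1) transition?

(a)–(b): forbidden (parity, ΔS, ΔL).
(a)–(c): forbidden (parity, ΔS, ΔL, ΔJ).
(a)–(d): forbidden (parity, ΔL, ΔJ).
(a)–(e): allowed.
(b)–(c): forbidden (parity).
(b)–(d): forbidden (parity, ΔS, ΔJ).
(b)–(e): forbidden (ΔS, ΔL).
(c)–(d): forbidden (parity, ΔS).
(c)–(e): forbidden (ΔS, ΔL).
(d)–(e): forbidden (ΔL, ΔJ).
Allowed pairs: 1 of 10.

1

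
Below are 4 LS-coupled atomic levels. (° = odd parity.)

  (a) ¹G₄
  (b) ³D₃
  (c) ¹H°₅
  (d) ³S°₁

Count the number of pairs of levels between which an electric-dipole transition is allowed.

(a)–(b): forbidden (parity, ΔS, ΔL).
(a)–(c): allowed.
(a)–(d): forbidden (ΔS, ΔL, ΔJ).
(b)–(c): forbidden (ΔS, ΔL, ΔJ).
(b)–(d): forbidden (ΔL, ΔJ).
(c)–(d): forbidden (parity, ΔS, ΔL, ΔJ).
Allowed pairs: 1 of 6.

1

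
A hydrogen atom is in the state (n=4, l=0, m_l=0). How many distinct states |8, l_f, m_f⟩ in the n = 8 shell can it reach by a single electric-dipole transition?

E1 requires Δl = ±1, so l_f ∈ {-1, 1}; with 0 ≤ l_f ≤ n_f−1 = 7, the allowed l_f values are {1}.
For l_f = 1: m_f ∈ {m_i−1, m_i, m_i+1} ∩ [−1, 1] = {-1, 0, 1} → 3 states.
Total: 3.

3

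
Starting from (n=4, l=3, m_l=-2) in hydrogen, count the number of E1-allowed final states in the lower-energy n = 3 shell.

E1 requires Δl = ±1, so l_f ∈ {2, 4}; with 0 ≤ l_f ≤ n_f−1 = 2, the allowed l_f values are {2}.
For l_f = 2: m_f ∈ {m_i−1, m_i, m_i+1} ∩ [−2, 2] = {-2, -1} → 2 states.
Total: 2.

2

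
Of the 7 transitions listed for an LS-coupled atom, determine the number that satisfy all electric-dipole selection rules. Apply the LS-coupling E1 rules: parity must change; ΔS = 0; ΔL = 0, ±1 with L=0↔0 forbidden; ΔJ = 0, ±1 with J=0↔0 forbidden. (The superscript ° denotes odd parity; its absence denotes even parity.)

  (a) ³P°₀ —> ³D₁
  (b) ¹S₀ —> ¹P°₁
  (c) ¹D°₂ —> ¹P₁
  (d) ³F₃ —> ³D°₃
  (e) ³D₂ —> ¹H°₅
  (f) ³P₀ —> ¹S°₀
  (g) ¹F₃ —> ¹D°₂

(a) allowed
(b) allowed
(c) allowed
(d) allowed
(e) forbidden (ΔS, ΔL, ΔJ fail)
(f) forbidden (ΔS, ΔJ fail)
(g) allowed
Total allowed: 5 of 7.

5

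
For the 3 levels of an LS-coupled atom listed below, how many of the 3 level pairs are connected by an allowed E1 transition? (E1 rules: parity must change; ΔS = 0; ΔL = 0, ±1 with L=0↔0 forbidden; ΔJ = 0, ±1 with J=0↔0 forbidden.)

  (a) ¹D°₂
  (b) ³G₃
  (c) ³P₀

0

(a)–(b): forbidden (ΔS, ΔL).
(a)–(c): forbidden (ΔS, ΔJ).
(b)–(c): forbidden (parity, ΔL, ΔJ).
Allowed pairs: 0 of 3.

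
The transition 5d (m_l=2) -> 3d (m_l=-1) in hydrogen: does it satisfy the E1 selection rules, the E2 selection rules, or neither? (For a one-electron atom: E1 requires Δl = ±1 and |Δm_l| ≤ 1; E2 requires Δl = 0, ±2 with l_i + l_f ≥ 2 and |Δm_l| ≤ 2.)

Δl = 2 − 2 = +0; l_i + l_f = 4.
Δm_l = -3.
E1 (Δl = ±1, |Δm_l| ≤ 1): not satisfied.
E2 (Δl = 0,±2, l_i+l_f ≥ 2, |Δm_l| ≤ 2): not satisfied.

neither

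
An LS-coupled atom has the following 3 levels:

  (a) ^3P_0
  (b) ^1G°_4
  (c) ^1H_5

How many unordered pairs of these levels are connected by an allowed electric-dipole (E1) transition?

(a)–(b): forbidden (ΔS, ΔL, ΔJ).
(a)–(c): forbidden (parity, ΔS, ΔL, ΔJ).
(b)–(c): allowed.
Allowed pairs: 1 of 3.

1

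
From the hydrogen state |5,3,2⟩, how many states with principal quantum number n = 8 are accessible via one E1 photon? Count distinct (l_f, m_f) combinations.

5

E1 requires Δl = ±1, so l_f ∈ {2, 4}; with 0 ≤ l_f ≤ n_f−1 = 7, the allowed l_f values are {2, 4}.
For l_f = 2: m_f ∈ {m_i−1, m_i, m_i+1} ∩ [−2, 2] = {1, 2} → 2 states.
For l_f = 4: m_f ∈ {m_i−1, m_i, m_i+1} ∩ [−4, 4] = {1, 2, 3} → 3 states.
Total: 5.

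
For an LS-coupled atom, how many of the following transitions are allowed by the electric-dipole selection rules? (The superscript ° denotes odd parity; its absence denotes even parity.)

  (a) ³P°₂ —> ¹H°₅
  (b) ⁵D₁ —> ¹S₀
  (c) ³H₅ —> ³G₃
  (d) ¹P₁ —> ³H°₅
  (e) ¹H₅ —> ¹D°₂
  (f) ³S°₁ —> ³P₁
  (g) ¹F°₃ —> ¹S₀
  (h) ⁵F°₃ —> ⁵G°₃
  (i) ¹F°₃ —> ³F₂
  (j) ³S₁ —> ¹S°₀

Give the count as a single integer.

1

(a) forbidden (parity, ΔS, ΔL, ΔJ fail)
(b) forbidden (parity, ΔS, ΔL fail)
(c) forbidden (parity, ΔJ fail)
(d) forbidden (ΔS, ΔL, ΔJ fail)
(e) forbidden (ΔL, ΔJ fail)
(f) allowed
(g) forbidden (ΔL, ΔJ fail)
(h) forbidden (parity fails)
(i) forbidden (ΔS fails)
(j) forbidden (ΔS, ΔL fail)
Total allowed: 1 of 10.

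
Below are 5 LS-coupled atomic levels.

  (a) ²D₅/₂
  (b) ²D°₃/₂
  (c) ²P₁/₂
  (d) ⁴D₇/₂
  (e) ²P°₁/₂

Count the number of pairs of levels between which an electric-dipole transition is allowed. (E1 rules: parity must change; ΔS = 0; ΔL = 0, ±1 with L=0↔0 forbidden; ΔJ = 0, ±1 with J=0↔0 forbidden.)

(a)–(b): allowed.
(a)–(c): forbidden (parity, ΔJ).
(a)–(d): forbidden (parity, ΔS).
(a)–(e): forbidden (ΔJ).
(b)–(c): allowed.
(b)–(d): forbidden (ΔS, ΔJ).
(b)–(e): forbidden (parity).
(c)–(d): forbidden (parity, ΔS, ΔJ).
(c)–(e): allowed.
(d)–(e): forbidden (ΔS, ΔJ).
Allowed pairs: 3 of 10.

3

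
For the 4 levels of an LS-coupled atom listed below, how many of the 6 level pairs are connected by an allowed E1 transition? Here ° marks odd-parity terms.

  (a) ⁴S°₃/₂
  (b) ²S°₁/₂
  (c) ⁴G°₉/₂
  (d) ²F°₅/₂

(a)–(b): forbidden (parity, ΔS, ΔL).
(a)–(c): forbidden (parity, ΔL, ΔJ).
(a)–(d): forbidden (parity, ΔS, ΔL).
(b)–(c): forbidden (parity, ΔS, ΔL, ΔJ).
(b)–(d): forbidden (parity, ΔL, ΔJ).
(c)–(d): forbidden (parity, ΔS, ΔJ).
Allowed pairs: 0 of 6.

0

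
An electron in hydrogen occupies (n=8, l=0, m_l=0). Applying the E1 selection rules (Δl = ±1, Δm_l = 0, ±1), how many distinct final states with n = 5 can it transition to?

3

E1 requires Δl = ±1, so l_f ∈ {-1, 1}; with 0 ≤ l_f ≤ n_f−1 = 4, the allowed l_f values are {1}.
For l_f = 1: m_f ∈ {m_i−1, m_i, m_i+1} ∩ [−1, 1] = {-1, 0, 1} → 3 states.
Total: 3.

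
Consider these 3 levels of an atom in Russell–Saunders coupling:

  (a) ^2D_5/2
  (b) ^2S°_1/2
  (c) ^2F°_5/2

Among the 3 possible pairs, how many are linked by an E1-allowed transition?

(a)–(b): forbidden (ΔL, ΔJ).
(a)–(c): allowed.
(b)–(c): forbidden (parity, ΔL, ΔJ).
Allowed pairs: 1 of 3.

1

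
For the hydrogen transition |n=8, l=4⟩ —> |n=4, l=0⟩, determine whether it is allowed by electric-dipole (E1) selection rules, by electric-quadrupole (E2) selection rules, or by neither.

neither

Δl = 0 − 4 = -4; l_i + l_f = 4.
E1 (Δl = ±1): not satisfied.
E2 (Δl = 0,±2, l_i+l_f ≥ 2): not satisfied.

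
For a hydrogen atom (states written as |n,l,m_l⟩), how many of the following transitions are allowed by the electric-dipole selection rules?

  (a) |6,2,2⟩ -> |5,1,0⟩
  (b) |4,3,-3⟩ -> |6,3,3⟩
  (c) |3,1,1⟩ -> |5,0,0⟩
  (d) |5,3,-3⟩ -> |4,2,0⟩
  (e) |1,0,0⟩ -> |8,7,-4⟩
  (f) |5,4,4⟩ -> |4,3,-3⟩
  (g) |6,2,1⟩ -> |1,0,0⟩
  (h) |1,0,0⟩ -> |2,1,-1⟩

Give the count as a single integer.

2

(a) forbidden — Δm_l = -2 (E1 requires Δm_l = 0, ±1)
(b) forbidden — Δl = +0 (E1 requires Δl = ±1); Δm_l = +6 (E1 requires Δm_l = 0, ±1)
(c) allowed
(d) forbidden — Δm_l = +3 (E1 requires Δm_l = 0, ±1)
(e) forbidden — Δl = +7 (E1 requires Δl = ±1); Δm_l = -4 (E1 requires Δm_l = 0, ±1)
(f) forbidden — Δm_l = -7 (E1 requires Δm_l = 0, ±1)
(g) forbidden — Δl = -2 (E1 requires Δl = ±1)
(h) allowed
Total allowed: 2 of 8.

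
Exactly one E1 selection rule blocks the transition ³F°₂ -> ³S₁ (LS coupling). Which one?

the ΔL = 0, ±1 rule

Reading off the term symbols: S 1→1, L 3→0, J 2→1, parity odd→even.
Parity must change: odd → even — satisfied.
ΔS = 0: S: 1 → 1 — satisfied.
ΔL = 0, ±1 (not L=0↔0): L: 3 → 0, ΔL = -3 — violated.
ΔJ = 0, ±1 (not J=0↔0): J: 2 → 1, ΔJ = -1 — satisfied.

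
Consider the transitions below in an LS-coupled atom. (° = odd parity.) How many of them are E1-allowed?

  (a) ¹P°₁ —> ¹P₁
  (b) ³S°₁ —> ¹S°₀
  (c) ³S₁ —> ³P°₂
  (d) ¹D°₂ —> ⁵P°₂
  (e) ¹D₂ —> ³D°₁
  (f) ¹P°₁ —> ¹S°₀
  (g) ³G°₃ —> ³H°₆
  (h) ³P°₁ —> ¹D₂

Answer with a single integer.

(a) allowed
(b) forbidden (parity, ΔS, ΔL fail)
(c) allowed
(d) forbidden (parity, ΔS fail)
(e) forbidden (ΔS fails)
(f) forbidden (parity fails)
(g) forbidden (parity, ΔJ fail)
(h) forbidden (ΔS fails)
Total allowed: 2 of 8.

2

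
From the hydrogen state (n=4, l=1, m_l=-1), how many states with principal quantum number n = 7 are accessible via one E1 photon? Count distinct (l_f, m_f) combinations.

4

E1 requires Δl = ±1, so l_f ∈ {0, 2}; with 0 ≤ l_f ≤ n_f−1 = 6, the allowed l_f values are {0, 2}.
For l_f = 0: m_f ∈ {m_i−1, m_i, m_i+1} ∩ [−0, 0] = {0} → 1 state.
For l_f = 2: m_f ∈ {m_i−1, m_i, m_i+1} ∩ [−2, 2] = {-2, -1, 0} → 3 states.
Total: 4.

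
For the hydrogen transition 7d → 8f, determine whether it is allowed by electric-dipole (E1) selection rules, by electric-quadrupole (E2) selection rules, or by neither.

E1

Δl = 3 − 2 = +1; l_i + l_f = 5.
E1 (Δl = ±1): satisfied.
E2 (Δl = 0,±2, l_i+l_f ≥ 2): not satisfied.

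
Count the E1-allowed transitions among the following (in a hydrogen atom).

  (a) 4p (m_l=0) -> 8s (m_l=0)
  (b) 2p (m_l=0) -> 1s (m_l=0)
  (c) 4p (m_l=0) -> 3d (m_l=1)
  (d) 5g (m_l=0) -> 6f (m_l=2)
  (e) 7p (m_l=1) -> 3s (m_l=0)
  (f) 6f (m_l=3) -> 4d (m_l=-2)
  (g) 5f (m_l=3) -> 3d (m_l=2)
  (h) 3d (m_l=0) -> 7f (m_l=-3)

5

(a) allowed
(b) allowed
(c) allowed
(d) forbidden — Δm_l = +2 (E1 requires Δm_l = 0, ±1)
(e) allowed
(f) forbidden — Δm_l = -5 (E1 requires Δm_l = 0, ±1)
(g) allowed
(h) forbidden — Δm_l = -3 (E1 requires Δm_l = 0, ±1)
Total allowed: 5 of 8.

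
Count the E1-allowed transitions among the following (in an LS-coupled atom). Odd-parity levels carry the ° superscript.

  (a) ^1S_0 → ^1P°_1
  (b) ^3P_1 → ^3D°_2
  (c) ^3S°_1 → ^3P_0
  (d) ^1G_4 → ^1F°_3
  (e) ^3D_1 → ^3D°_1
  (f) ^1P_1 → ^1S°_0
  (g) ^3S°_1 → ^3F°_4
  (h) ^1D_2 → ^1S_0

6

(a) allowed
(b) allowed
(c) allowed
(d) allowed
(e) allowed
(f) allowed
(g) forbidden (parity, ΔL, ΔJ fail)
(h) forbidden (parity, ΔL, ΔJ fail)
Total allowed: 6 of 8.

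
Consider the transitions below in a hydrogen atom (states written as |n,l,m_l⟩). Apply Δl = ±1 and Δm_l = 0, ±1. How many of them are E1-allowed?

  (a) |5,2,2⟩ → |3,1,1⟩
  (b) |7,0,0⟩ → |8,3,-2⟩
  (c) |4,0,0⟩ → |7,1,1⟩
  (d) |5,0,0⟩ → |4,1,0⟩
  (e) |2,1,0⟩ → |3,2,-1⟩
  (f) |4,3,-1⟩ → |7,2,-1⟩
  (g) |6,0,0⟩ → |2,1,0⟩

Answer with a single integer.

(a) allowed
(b) forbidden — Δl = +3 (E1 requires Δl = ±1); Δm_l = -2 (E1 requires Δm_l = 0, ±1)
(c) allowed
(d) allowed
(e) allowed
(f) allowed
(g) allowed
Total allowed: 6 of 7.

6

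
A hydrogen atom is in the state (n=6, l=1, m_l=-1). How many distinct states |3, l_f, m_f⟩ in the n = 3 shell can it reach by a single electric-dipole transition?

4

E1 requires Δl = ±1, so l_f ∈ {0, 2}; with 0 ≤ l_f ≤ n_f−1 = 2, the allowed l_f values are {0, 2}.
For l_f = 0: m_f ∈ {m_i−1, m_i, m_i+1} ∩ [−0, 0] = {0} → 1 state.
For l_f = 2: m_f ∈ {m_i−1, m_i, m_i+1} ∩ [−2, 2] = {-2, -1, 0} → 3 states.
Total: 4.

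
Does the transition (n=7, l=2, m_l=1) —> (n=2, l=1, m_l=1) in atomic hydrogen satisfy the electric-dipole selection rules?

allowed

l: 2 → 1 (Δl = -1). Δl = ±1 satisfied.
Δm_l = 1 − (1) = +0. E1 requires Δm_l = 0, ±1: satisfied.
All E1 selection rules are satisfied.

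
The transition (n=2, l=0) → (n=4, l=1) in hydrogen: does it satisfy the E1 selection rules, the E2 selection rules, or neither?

Δl = 1 − 0 = +1; l_i + l_f = 1.
E1 (Δl = ±1): satisfied.
E2 (Δl = 0,±2, l_i+l_f ≥ 2): not satisfied.

E1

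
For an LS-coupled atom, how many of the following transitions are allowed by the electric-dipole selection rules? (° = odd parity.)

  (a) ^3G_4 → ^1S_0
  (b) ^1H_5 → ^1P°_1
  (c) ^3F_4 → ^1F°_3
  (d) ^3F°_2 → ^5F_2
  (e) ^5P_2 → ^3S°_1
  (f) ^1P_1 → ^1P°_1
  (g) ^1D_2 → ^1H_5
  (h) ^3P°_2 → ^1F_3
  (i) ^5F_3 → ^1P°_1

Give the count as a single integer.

1

(a) forbidden (parity, ΔS, ΔL, ΔJ fail)
(b) forbidden (ΔL, ΔJ fail)
(c) forbidden (ΔS fails)
(d) forbidden (ΔS fails)
(e) forbidden (ΔS fails)
(f) allowed
(g) forbidden (parity, ΔL, ΔJ fail)
(h) forbidden (ΔS, ΔL fail)
(i) forbidden (ΔS, ΔL, ΔJ fail)
Total allowed: 1 of 9.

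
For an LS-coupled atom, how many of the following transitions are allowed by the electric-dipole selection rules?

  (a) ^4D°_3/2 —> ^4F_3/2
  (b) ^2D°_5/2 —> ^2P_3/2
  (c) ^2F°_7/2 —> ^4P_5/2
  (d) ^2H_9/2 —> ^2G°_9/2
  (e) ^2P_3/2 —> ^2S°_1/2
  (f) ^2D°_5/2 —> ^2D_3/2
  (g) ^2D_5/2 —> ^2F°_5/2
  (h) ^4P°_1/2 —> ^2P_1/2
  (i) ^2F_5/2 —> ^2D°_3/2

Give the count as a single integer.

7

(a) allowed
(b) allowed
(c) forbidden (ΔS, ΔL fail)
(d) allowed
(e) allowed
(f) allowed
(g) allowed
(h) forbidden (ΔS fails)
(i) allowed
Total allowed: 7 of 9.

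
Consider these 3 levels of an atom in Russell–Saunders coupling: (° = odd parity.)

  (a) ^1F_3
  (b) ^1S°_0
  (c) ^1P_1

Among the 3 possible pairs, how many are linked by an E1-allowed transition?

(a)–(b): forbidden (ΔL, ΔJ).
(a)–(c): forbidden (parity, ΔL, ΔJ).
(b)–(c): allowed.
Allowed pairs: 1 of 3.

1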